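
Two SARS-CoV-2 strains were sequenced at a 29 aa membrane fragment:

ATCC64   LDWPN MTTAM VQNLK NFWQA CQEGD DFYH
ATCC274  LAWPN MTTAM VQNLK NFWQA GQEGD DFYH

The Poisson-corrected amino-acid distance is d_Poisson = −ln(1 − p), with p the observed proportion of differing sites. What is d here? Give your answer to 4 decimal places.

0.0715

Differing sites — 2:D/A; 21:C/G.
p = 2/29 = 0.068966.
d = −ln(1 − 0.068966) = −ln(0.931034) = 0.0715.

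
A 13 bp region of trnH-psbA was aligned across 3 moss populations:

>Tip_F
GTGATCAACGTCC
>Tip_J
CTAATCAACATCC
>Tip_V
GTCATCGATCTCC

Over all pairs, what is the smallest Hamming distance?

Pairwise Hamming distances:
  Tip_F vs Tip_J: 3
  Tip_F vs Tip_V: 4
  Tip_J vs Tip_V: 5
The smallest is 3, between Tip_F and Tip_J.

3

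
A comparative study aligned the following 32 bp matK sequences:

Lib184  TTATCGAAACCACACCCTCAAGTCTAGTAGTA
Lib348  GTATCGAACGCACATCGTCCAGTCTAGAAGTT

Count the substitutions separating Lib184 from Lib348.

8

Mismatches occur at site 1 (T/G), site 9 (A/C), site 10 (C/G), site 15 (C/T), site 17 (C/G), site 20 (A/C), site 28 (T/A), site 32 (A/T).
That gives 8 mismatches out of 32 aligned sites, so the Hamming distance is 8.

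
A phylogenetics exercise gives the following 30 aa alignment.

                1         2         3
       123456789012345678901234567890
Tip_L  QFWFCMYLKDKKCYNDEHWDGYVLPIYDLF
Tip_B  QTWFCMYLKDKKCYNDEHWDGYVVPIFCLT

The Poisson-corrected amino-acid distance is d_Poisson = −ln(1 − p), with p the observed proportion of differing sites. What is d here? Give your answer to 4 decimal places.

The sequences differ at positions 2 (F/T), 24 (L/V), 27 (Y/F), 28 (D/C), 30 (F/T).
p = 5/30 = 0.166667.
d = −ln(1 − 0.166667) = −ln(0.833333) = 0.1823.

0.1823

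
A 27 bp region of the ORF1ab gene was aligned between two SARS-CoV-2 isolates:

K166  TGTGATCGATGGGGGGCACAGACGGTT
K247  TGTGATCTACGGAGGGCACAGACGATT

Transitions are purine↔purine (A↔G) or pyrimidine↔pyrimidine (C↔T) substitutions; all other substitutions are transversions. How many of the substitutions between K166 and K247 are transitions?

3

Mismatches occur at site 8 (G→T, transversion), site 10 (T→C, transition), site 13 (G→A, transition), site 25 (G→A, transition).
Of the 4 differences, 3 transitions and 1 transversion, so the answer is 3.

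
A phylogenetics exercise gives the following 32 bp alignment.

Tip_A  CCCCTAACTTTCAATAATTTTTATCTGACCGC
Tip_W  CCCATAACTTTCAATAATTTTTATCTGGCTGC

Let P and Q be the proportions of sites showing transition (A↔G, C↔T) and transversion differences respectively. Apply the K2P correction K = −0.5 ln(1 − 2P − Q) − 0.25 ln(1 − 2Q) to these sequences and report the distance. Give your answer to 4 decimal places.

0.1011

Differing sites — 4:C/A (Tv); 28:A/G (Ti); 30:C/T (Ti).
Of the 3 differences, 2 transitions and 1 transversion over 32 sites: P = 2/32 = 0.062500, Q = 1/32 = 0.031250.
d = −0.5·ln(0.843750) − 0.25·ln(0.937500) = −0.5·(-0.169899) − 0.25·(-0.064539) = 0.1011.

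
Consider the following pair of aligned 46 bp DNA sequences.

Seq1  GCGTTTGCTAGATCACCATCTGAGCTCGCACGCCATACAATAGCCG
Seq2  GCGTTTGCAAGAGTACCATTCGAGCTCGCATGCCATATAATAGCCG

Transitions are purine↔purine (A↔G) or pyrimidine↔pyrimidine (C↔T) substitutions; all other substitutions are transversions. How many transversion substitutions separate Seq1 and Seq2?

2

The sequences differ at positions 9 (T/A, transversion), 13 (T/G, transversion), 14 (C/T, transition), 20 (C/T, transition), 21 (T/C, transition), 31 (C/T, transition), 38 (C/T, transition).
Of the 7 differences, 5 transitions and 2 transversions, so the answer is 2.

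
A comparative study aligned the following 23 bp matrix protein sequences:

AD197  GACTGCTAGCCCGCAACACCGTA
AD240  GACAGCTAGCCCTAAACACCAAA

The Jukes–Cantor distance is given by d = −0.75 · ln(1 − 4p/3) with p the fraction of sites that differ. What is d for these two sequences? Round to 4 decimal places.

Mismatches occur at site 4 (T→A), site 13 (G→T), site 14 (C→A), site 21 (G→A), site 22 (T→A).
p = 5/23 = 0.217391.
d = −0.75 · ln(1 − (4/3)·0.217391) = −0.75 · ln(0.710145) = −0.75 · (-0.342286) = 0.2567.

0.2567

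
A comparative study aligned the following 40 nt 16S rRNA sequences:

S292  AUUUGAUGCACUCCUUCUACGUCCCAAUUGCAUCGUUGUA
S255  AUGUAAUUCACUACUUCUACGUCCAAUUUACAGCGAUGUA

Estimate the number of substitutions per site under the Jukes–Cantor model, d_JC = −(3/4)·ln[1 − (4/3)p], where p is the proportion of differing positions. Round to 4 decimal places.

The sequences differ at positions 3 (U/G), 5 (G/A), 8 (G/U), 13 (C/A), 25 (C/A), 27 (A/U), 30 (G/A), 33 (U/G), 36 (U/A).
p = 9/40 = 0.225000.
d = −0.75 · ln(1 − (4/3)·0.225000) = −0.75 · ln(0.700000) = −0.75 · (-0.356675) = 0.2675.

0.2675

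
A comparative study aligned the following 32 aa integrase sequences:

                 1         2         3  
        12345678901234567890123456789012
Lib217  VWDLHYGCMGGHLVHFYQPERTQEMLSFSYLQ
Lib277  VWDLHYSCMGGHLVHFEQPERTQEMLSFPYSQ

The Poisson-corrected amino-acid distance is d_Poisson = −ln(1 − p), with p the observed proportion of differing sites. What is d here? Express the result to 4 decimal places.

0.1335

Mismatches occur at site 7 (G↔S), site 17 (Y↔E), site 29 (S↔P), site 31 (L↔S).
p = 4/32 = 0.125000.
d = −ln(1 − 0.125000) = −ln(0.875000) = 0.1335.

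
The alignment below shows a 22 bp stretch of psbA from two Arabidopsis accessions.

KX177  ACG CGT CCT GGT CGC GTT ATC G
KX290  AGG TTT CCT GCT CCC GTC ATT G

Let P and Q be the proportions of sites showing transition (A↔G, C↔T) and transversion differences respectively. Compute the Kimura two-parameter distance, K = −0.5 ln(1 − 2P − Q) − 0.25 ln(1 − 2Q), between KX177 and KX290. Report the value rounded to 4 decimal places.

Mismatches occur at site 2 (C→G, transversion), site 4 (C→T, transition), site 5 (G→T, transversion), site 11 (G→C, transversion), site 14 (G→C, transversion), site 18 (T→C, transition), site 21 (C→T, transition).
Of the 7 differences, 3 transitions and 4 transversions over 22 sites: P = 3/22 = 0.136364, Q = 4/22 = 0.181818.
d = −0.5·ln(0.545454) − 0.25·ln(0.636364) = −0.5·(-0.606137) − 0.25·(-0.451985) = 0.4161.

0.4161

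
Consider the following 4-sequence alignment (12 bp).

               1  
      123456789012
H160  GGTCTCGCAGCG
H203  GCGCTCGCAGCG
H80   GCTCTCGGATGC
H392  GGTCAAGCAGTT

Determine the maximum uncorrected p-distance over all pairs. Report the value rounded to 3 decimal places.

0.583

Pairwise Hamming distances:
  H160 vs H203: 2
  H160 vs H80: 5
  H160 vs H392: 4
  H203 vs H80: 5
  H203 vs H392: 6
  H80 vs H392: 7
The largest is 7 mismatches, between H80 and H392; p = 7/12 = 0.583.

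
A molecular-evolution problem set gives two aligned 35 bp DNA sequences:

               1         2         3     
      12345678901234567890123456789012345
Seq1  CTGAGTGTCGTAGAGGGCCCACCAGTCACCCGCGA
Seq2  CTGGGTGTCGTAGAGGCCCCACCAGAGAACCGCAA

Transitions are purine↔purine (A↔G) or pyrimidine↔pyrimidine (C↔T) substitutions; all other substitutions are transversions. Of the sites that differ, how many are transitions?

Mismatches occur at site 4 (A→G, transition), site 17 (G→C, transversion), site 26 (T→A, transversion), site 27 (C→G, transversion), site 29 (C→A, transversion), site 34 (G→A, transition).
Of the 6 differences, 2 transitions and 4 transversions, so the answer is 2.

2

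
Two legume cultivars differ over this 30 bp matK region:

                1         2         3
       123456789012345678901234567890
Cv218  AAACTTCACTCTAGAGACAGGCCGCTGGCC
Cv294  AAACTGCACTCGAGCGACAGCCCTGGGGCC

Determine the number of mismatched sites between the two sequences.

Differing sites — 6:T/G; 12:T/G; 15:A/C; 21:G/C; 24:G/T; 25:C/G; 26:T/G.
That gives 7 mismatches out of 30 aligned sites, so the Hamming distance is 7.

7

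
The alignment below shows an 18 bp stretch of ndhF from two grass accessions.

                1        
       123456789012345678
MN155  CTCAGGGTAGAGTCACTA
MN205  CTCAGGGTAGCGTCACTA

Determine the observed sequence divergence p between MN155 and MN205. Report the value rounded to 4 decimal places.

0.0556

The sequences differ at position 11 (A/C).
There are 1 differences over 18 sites, so p = 1/18 = 0.0556.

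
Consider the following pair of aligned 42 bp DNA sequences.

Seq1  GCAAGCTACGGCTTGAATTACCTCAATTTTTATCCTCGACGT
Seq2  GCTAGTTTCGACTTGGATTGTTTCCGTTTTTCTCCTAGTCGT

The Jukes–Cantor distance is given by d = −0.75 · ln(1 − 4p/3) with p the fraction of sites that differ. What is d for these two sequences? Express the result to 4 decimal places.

Mismatches occur at site 3 (A→T), site 6 (C→T), site 8 (A→T), site 11 (G→A), site 16 (A→G), site 20 (A→G), site 21 (C→T), site 22 (C→T), site 25 (A→C), site 26 (A→G), site 32 (A→C), site 37 (C→A), site 39 (A→T).
p = 13/42 = 0.309524.
d = −0.75 · ln(1 − (4/3)·0.309524) = −0.75 · ln(0.587301) = −0.75 · (-0.532218) = 0.3992.

0.3992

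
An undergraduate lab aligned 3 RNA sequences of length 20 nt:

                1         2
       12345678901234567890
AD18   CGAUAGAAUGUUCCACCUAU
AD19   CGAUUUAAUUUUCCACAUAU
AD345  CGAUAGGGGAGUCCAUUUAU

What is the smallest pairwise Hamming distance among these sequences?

4

Pairwise Hamming distances:
  AD18 vs AD19: 4
  AD18 vs AD345: 7
  AD19 vs AD345: 9
The smallest is 4, between AD18 and AD19.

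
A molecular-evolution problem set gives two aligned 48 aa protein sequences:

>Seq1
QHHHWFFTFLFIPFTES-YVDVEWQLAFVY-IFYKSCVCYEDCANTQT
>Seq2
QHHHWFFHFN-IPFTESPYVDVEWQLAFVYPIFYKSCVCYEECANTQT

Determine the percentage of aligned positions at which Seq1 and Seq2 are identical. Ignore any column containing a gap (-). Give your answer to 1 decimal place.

93.3%

Excluding the 3 gap columns leaves 45 comparable sites.
Mismatches occur at site 8 (T→H), site 10 (L→N), site 42 (D→E).
42 of the 45 comparable sites match, so the percent identity is 42/45 × 100 = 93.3%.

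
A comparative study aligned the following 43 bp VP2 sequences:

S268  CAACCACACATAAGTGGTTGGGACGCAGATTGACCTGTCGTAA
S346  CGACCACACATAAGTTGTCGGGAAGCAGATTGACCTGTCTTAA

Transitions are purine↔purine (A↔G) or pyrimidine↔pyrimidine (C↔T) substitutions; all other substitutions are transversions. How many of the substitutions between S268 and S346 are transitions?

2

Differing sites — 2:A/G (Ti); 16:G/T (Tv); 19:T/C (Ti); 24:C/A (Tv); 40:G/T (Tv).
Of the 5 differences, 2 transitions and 3 transversions, so the answer is 2.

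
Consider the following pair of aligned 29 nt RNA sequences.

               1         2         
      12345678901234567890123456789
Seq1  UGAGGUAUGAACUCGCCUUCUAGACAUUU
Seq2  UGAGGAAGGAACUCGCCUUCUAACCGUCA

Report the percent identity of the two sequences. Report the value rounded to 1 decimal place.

75.9%

The sequences differ at positions 6 (U/A), 8 (U/G), 23 (G/A), 24 (A/C), 26 (A/G), 28 (U/C), 29 (U/A).
22 of the 29 sites match, so the percent identity is 22/29 × 100 = 75.9%.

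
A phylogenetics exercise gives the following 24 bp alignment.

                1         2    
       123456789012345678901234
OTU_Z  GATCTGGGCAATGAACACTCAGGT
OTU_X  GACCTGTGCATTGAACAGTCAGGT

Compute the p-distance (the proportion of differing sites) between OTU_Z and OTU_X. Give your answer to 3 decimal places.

0.167

Differing sites — 3:T/C; 7:G/T; 11:A/T; 18:C/G.
There are 4 differences over 24 sites, so p = 4/24 = 0.167.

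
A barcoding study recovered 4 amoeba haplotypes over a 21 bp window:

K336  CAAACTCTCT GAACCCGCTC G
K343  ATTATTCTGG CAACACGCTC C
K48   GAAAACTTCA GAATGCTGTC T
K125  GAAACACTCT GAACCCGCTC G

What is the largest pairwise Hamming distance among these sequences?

Pairwise Hamming distances:
  K336 vs K343: 9
  K336 vs K48: 10
  K336 vs K125: 2
  K343 vs K48: 14
  K343 vs K125: 10
  K48 vs K125: 9
The largest is 14, between K343 and K48.

14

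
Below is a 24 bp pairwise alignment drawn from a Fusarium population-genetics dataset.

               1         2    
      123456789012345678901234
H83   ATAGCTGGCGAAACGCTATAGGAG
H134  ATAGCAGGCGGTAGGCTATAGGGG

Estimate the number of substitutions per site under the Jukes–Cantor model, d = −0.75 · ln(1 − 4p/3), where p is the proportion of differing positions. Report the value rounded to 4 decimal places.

0.2441

The sequences differ at positions 6 (T/A), 11 (A/G), 12 (A/T), 14 (C/G), 23 (A/G).
p = 5/24 = 0.208333.
d = −0.75 · ln(1 − (4/3)·0.208333) = −0.75 · ln(0.722223) = −0.75 · (-0.325421) = 0.2441.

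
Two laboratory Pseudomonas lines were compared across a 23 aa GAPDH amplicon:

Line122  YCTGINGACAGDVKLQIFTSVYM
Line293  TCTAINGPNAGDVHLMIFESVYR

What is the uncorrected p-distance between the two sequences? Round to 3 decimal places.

0.348

Differing sites — 1:Y/T; 4:G/A; 8:A/P; 9:C/N; 14:K/H; 16:Q/M; 19:T/E; 23:M/R.
There are 8 differences over 23 sites, so p = 8/23 = 0.348.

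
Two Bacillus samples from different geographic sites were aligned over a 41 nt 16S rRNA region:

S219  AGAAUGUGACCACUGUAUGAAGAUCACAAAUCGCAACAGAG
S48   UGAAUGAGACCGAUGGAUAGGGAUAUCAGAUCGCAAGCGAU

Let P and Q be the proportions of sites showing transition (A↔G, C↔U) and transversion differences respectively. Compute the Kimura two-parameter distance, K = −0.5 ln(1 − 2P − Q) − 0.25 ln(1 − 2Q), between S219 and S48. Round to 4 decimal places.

Mismatches occur at site 1 (A↔U, transversion), site 7 (U↔A, transversion), site 12 (A↔G, transition), site 13 (C↔A, transversion), site 16 (U↔G, transversion), site 19 (G↔A, transition), site 20 (A↔G, transition), site 21 (A↔G, transition), site 25 (C↔A, transversion), site 26 (A↔U, transversion), site 29 (A↔G, transition), site 37 (C↔G, transversion), site 38 (A↔C, transversion), site 41 (G↔U, transversion).
Of the 14 differences, 5 transitions and 9 transversions over 41 sites: P = 5/41 = 0.121951, Q = 9/41 = 0.219512.
d = −0.5·ln(0.536586) − 0.25·ln(0.560976) = −0.5·(-0.622528) − 0.25·(-0.578077) = 0.4558.

0.4558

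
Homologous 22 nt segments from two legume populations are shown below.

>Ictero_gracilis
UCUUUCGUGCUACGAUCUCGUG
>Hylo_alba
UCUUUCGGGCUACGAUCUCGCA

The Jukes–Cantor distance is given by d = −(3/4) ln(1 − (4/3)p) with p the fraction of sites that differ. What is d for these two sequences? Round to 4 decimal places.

0.1505

Mismatches occur at site 8 (U→G), site 21 (U→C), site 22 (G→A).
p = 3/22 = 0.136364.
d = −0.75 · ln(1 − (4/3)·0.136364) = −0.75 · ln(0.818181) = −0.75 · (-0.200672) = 0.1505.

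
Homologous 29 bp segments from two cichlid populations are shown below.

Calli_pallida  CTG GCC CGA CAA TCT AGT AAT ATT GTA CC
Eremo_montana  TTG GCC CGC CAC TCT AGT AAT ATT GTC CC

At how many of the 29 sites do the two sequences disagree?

Mismatches occur at site 1 (C→T), site 9 (A→C), site 12 (A→C), site 27 (A→C).
That gives 4 mismatches out of 29 aligned sites, so the Hamming distance is 4.

4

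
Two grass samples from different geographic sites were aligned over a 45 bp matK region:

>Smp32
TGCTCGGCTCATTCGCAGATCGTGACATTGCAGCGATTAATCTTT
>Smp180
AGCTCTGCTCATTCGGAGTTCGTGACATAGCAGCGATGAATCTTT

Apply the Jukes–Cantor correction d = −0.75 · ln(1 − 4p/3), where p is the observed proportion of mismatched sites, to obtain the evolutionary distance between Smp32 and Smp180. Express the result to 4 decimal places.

Mismatches occur at site 1 (T→A), site 6 (G→T), site 16 (C→G), site 19 (A→T), site 29 (T→A), site 38 (T→G).
p = 6/45 = 0.133333.
d = −0.75 · ln(1 − (4/3)·0.133333) = −0.75 · ln(0.822223) = −0.75 · (-0.195744) = 0.1468.

0.1468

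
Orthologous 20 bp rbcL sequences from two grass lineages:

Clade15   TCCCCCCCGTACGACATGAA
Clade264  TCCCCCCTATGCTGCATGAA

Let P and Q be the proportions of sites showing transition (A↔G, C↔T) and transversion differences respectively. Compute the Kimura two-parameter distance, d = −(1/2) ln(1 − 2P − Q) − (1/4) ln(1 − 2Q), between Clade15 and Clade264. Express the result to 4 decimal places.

Mismatches occur at site 8 (C→T, transition), site 9 (G→A, transition), site 11 (A→G, transition), site 13 (G→T, transversion), site 14 (A→G, transition).
Of the 5 differences, 4 transitions and 1 transversion over 20 sites: P = 4/20 = 0.200000, Q = 1/20 = 0.050000.
d = −0.5·ln(0.550000) − 0.25·ln(0.900000) = −0.5·(-0.597837) − 0.25·(-0.105361) = 0.3253.

0.3253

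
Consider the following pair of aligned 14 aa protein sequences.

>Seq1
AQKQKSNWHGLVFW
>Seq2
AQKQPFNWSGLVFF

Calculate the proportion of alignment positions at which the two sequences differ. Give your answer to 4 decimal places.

Mismatches occur at site 5 (K→P), site 6 (S→F), site 9 (H→S), site 14 (W→F).
There are 4 differences over 14 sites, so p = 4/14 = 0.2857.

0.2857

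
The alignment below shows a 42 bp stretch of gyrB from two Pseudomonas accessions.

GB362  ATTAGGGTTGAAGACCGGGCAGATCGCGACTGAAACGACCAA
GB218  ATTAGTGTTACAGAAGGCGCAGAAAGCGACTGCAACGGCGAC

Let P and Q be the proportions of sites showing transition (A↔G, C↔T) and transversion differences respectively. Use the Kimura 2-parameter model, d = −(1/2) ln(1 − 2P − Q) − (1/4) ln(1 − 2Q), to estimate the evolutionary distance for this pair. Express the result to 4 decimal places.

Mismatches occur at site 6 (G/T, transversion), site 10 (G/A, transition), site 11 (A/C, transversion), site 15 (C/A, transversion), site 16 (C/G, transversion), site 18 (G/C, transversion), site 24 (T/A, transversion), site 25 (C/A, transversion), site 33 (A/C, transversion), site 38 (A/G, transition), site 40 (C/G, transversion), site 42 (A/C, transversion).
Of the 12 differences, 2 transitions and 10 transversions over 42 sites: P = 2/42 = 0.047619, Q = 10/42 = 0.238095.
d = −0.5·ln(0.666667) − 0.25·ln(0.523810) = −0.5·(-0.405465) − 0.25·(-0.646626) = 0.3644.

0.3644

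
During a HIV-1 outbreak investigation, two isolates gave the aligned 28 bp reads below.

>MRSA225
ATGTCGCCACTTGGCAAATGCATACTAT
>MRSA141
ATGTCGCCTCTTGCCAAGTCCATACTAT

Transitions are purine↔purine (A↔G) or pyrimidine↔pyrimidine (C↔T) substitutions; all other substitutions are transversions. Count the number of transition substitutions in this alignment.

1

The sequences differ at positions 9 (A/T, transversion), 14 (G/C, transversion), 18 (A/G, transition), 20 (G/C, transversion).
Of the 4 differences, 1 transition and 3 transversions, so the answer is 1.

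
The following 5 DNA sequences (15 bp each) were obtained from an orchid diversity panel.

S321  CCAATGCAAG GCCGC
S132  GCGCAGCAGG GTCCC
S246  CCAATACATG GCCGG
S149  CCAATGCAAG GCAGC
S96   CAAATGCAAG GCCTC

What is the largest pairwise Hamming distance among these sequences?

Pairwise Hamming distances:
  S321 vs S132: 7
  S321 vs S246: 3
  S321 vs S149: 1
  S321 vs S96: 2
  S132 vs S246: 9
  S132 vs S149: 8
  S132 vs S96: 8
  S246 vs S149: 4
  S246 vs S96: 5
  S149 vs S96: 3
The largest is 9, between S132 and S246.

9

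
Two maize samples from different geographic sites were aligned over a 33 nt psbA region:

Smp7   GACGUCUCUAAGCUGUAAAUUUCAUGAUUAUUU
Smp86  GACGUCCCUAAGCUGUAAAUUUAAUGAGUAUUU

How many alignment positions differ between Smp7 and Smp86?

3

Differing sites — 7:U/C; 23:C/A; 28:U/G.
That gives 3 mismatches out of 33 aligned sites, so the Hamming distance is 3.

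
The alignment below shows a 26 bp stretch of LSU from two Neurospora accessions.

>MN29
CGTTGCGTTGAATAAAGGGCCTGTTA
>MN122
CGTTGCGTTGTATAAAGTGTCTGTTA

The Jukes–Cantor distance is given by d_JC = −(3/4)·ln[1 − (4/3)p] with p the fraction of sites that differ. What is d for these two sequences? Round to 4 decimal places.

0.1253

The sequences differ at positions 11 (A/T), 18 (G/T), 20 (C/T).
p = 3/26 = 0.115385.
d = −0.75 · ln(1 − (4/3)·0.115385) = −0.75 · ln(0.846153) = −0.75 · (-0.167055) = 0.1253.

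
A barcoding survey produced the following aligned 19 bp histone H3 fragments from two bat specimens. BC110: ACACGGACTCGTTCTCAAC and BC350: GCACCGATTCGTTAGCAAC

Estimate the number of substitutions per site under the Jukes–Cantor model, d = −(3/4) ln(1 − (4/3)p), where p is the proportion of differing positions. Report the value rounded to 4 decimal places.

0.3241

The sequences differ at positions 1 (A/G), 5 (G/C), 8 (C/T), 14 (C/A), 15 (T/G).
p = 5/19 = 0.263158.
d = −0.75 · ln(1 − (4/3)·0.263158) = −0.75 · ln(0.649123) = −0.75 · (-0.432133) = 0.3241.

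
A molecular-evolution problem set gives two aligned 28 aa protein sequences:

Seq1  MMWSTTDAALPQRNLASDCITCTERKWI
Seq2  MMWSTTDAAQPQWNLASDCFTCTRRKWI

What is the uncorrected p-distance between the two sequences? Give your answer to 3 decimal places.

Mismatches occur at site 10 (L↔Q), site 13 (R↔W), site 20 (I↔F), site 24 (E↔R).
There are 4 differences over 28 sites, so p = 4/28 = 0.143.

0.143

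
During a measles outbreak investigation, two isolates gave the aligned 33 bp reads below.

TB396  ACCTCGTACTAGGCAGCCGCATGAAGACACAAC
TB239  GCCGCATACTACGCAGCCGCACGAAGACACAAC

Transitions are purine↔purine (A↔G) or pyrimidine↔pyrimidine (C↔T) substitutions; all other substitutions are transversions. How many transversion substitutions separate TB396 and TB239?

Mismatches occur at site 1 (A→G, transition), site 4 (T→G, transversion), site 6 (G→A, transition), site 12 (G→C, transversion), site 22 (T→C, transition).
Of the 5 differences, 3 transitions and 2 transversions, so the answer is 2.

2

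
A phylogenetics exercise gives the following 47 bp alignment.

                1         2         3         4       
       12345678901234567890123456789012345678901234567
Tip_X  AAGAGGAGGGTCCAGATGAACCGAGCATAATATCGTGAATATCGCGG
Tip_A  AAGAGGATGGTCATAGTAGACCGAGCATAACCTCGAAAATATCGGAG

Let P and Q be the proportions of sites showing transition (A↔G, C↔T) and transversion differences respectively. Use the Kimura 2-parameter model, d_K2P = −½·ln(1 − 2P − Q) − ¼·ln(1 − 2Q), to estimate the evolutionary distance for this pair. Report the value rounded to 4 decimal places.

0.3509

The sequences differ at positions 8 (G/T, transversion), 13 (C/A, transversion), 14 (A/T, transversion), 15 (G/A, transition), 16 (A/G, transition), 18 (G/A, transition), 19 (A/G, transition), 31 (T/C, transition), 32 (A/C, transversion), 36 (T/A, transversion), 37 (G/A, transition), 45 (C/G, transversion), 46 (G/A, transition).
Of the 13 differences, 7 transitions and 6 transversions over 47 sites: P = 7/47 = 0.148936, Q = 6/47 = 0.127660.
d = −0.5·ln(0.574468) − 0.25·ln(0.744680) = −0.5·(-0.554311) − 0.25·(-0.294801) = 0.3509.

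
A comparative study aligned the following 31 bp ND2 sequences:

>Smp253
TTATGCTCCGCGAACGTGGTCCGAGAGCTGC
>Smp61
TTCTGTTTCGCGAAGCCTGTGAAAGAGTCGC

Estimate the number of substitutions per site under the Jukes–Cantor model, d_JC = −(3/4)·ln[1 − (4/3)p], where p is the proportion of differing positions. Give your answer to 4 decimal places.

0.5445

The sequences differ at positions 3 (A/C), 6 (C/T), 8 (C/T), 15 (C/G), 16 (G/C), 17 (T/C), 18 (G/T), 21 (C/G), 22 (C/A), 23 (G/A), 28 (C/T), 29 (T/C).
p = 12/31 = 0.387097.
d = −0.75 · ln(1 − (4/3)·0.387097) = −0.75 · ln(0.483871) = −0.75 · (-0.725937) = 0.5445.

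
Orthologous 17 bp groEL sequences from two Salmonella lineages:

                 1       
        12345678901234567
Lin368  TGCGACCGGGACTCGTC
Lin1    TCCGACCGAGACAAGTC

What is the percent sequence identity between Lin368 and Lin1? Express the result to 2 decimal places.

76.47%

Differing sites — 2:G/C; 9:G/A; 13:T/A; 14:C/A.
13 of the 17 sites match, so the percent identity is 13/17 × 100 = 76.47%.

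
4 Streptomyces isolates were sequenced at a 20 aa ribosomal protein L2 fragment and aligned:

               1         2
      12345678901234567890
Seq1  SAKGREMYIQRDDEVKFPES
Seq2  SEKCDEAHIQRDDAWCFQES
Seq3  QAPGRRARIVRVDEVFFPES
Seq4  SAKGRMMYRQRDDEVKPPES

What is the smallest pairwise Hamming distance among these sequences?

3

Pairwise Hamming distances:
  Seq1 vs Seq2: 9
  Seq1 vs Seq3: 8
  Seq1 vs Seq4: 3
  Seq2 vs Seq3: 13
  Seq2 vs Seq4: 12
  Seq3 vs Seq4: 10
The smallest is 3, between Seq1 and Seq4.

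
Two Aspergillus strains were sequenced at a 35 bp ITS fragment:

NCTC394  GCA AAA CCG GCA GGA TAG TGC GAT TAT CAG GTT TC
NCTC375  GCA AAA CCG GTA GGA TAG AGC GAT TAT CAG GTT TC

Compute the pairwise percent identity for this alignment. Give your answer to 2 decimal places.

94.29%

Mismatches occur at site 11 (C→T), site 19 (T→A).
33 of the 35 sites match, so the percent identity is 33/35 × 100 = 94.29%.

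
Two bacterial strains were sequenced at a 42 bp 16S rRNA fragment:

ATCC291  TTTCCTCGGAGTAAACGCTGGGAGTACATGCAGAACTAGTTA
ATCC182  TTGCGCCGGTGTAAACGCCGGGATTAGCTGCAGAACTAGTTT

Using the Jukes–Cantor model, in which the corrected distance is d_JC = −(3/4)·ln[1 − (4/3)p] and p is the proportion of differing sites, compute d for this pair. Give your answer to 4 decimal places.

0.2524

Mismatches occur at site 3 (T↔G), site 5 (C↔G), site 6 (T↔C), site 10 (A↔T), site 19 (T↔C), site 24 (G↔T), site 27 (C↔G), site 28 (A↔C), site 42 (A↔T).
p = 9/42 = 0.214286.
d = −0.75 · ln(1 − (4/3)·0.214286) = −0.75 · ln(0.714285) = −0.75 · (-0.336473) = 0.2524.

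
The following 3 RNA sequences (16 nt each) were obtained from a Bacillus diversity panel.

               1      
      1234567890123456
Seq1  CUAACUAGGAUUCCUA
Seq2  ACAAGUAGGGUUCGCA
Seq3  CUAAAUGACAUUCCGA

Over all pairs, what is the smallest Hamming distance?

5

Pairwise Hamming distances:
  Seq1 vs Seq2: 6
  Seq1 vs Seq3: 5
  Seq2 vs Seq3: 9
The smallest is 5, between Seq1 and Seq3.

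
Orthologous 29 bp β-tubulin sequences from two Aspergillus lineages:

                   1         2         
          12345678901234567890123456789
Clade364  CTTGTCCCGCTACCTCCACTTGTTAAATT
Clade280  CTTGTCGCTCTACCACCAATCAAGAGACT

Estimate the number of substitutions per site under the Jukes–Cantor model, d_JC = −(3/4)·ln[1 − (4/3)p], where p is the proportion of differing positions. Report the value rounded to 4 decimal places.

Differing sites — 7:C/G; 9:G/T; 15:T/A; 19:C/A; 21:T/C; 22:G/A; 23:T/A; 24:T/G; 26:A/G; 28:T/C.
p = 10/29 = 0.344828.
d = −0.75 · ln(1 − (4/3)·0.344828) = −0.75 · ln(0.540229) = −0.75 · (-0.615762) = 0.4618.

0.4618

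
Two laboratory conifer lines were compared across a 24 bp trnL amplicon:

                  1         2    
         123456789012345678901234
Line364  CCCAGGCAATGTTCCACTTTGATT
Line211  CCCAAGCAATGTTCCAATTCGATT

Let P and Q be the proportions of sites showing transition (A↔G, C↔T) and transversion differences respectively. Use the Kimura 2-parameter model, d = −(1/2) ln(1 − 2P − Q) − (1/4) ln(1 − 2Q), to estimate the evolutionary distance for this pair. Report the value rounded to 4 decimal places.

The sequences differ at positions 5 (G/A, transition), 17 (C/A, transversion), 20 (T/C, transition).
Of the 3 differences, 2 transitions and 1 transversion over 24 sites: P = 2/24 = 0.083333, Q = 1/24 = 0.041667.
d = −0.5·ln(0.791667) − 0.25·ln(0.916666) = −0.5·(-0.233614) − 0.25·(-0.087012) = 0.1386.

0.1386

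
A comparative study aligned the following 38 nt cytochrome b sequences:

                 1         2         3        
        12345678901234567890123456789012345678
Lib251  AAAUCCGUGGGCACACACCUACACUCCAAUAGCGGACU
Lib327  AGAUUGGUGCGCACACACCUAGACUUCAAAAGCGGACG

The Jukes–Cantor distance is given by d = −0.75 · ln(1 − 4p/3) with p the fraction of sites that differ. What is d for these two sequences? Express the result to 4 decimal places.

Differing sites — 2:A/G; 5:C/U; 6:C/G; 10:G/C; 22:C/G; 26:C/U; 30:U/A; 38:U/G.
p = 8/38 = 0.210526.
d = −0.75 · ln(1 − (4/3)·0.210526) = −0.75 · ln(0.719299) = −0.75 · (-0.329478) = 0.2471.

0.2471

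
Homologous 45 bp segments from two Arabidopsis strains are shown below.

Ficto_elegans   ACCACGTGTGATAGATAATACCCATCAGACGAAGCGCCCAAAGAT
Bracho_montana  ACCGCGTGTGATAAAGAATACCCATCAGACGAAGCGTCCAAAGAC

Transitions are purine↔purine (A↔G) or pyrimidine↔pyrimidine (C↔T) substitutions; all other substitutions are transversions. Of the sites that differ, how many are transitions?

Mismatches occur at site 4 (A↔G, transition), site 14 (G↔A, transition), site 16 (T↔G, transversion), site 37 (C↔T, transition), site 45 (T↔C, transition).
Of the 5 differences, 4 transitions and 1 transversion, so the answer is 4.

4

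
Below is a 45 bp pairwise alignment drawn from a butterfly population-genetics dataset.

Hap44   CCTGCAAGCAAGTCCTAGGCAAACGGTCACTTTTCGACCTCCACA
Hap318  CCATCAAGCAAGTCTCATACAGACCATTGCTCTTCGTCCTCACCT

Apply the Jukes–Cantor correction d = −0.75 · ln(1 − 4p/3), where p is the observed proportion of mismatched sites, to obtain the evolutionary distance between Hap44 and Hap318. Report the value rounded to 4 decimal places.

0.4819

Differing sites — 3:T/A; 4:G/T; 15:C/T; 16:T/C; 18:G/T; 19:G/A; 22:A/G; 25:G/C; 26:G/A; 28:C/T; 29:A/G; 32:T/C; 37:A/T; 42:C/A; 43:A/C; 45:A/T.
p = 16/45 = 0.355556.
d = −0.75 · ln(1 − (4/3)·0.355556) = −0.75 · ln(0.525925) = −0.75 · (-0.642597) = 0.4819.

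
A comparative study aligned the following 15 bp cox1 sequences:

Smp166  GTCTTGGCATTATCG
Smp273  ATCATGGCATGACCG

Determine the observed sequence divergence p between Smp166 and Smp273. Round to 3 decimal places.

0.267

Mismatches occur at site 1 (G→A), site 4 (T→A), site 11 (T→G), site 13 (T→C).
There are 4 differences over 15 sites, so p = 4/15 = 0.267.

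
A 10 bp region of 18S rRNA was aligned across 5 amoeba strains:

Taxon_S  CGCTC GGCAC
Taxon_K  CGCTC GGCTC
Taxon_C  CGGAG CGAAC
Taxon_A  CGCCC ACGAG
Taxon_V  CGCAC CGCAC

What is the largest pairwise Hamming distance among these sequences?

7

Pairwise Hamming distances:
  Taxon_S vs Taxon_K: 1
  Taxon_S vs Taxon_C: 5
  Taxon_S vs Taxon_A: 5
  Taxon_S vs Taxon_V: 2
  Taxon_K vs Taxon_C: 6
  Taxon_K vs Taxon_A: 6
  Taxon_K vs Taxon_V: 3
  Taxon_C vs Taxon_A: 7
  Taxon_C vs Taxon_V: 3
  Taxon_A vs Taxon_V: 5
The largest is 7, between Taxon_C and Taxon_A.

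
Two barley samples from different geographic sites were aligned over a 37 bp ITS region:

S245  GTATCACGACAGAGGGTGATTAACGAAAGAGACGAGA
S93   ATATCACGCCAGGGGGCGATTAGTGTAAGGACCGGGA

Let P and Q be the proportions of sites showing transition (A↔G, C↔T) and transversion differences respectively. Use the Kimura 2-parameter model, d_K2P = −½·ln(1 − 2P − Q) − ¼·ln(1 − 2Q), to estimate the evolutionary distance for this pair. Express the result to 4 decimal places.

The sequences differ at positions 1 (G/A, transition), 9 (A/C, transversion), 13 (A/G, transition), 17 (T/C, transition), 23 (A/G, transition), 24 (C/T, transition), 26 (A/T, transversion), 30 (A/G, transition), 31 (G/A, transition), 32 (A/C, transversion), 35 (A/G, transition).
Of the 11 differences, 8 transitions and 3 transversions over 37 sites: P = 8/37 = 0.216216, Q = 3/37 = 0.081081.
d = −0.5·ln(0.486487) − 0.25·ln(0.837838) = −0.5·(-0.720545) − 0.25·(-0.176931) = 0.4045.

0.4045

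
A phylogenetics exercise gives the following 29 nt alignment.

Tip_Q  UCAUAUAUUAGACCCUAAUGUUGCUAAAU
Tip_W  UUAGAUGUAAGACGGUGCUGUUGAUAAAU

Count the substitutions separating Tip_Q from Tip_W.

9

The sequences differ at positions 2 (C/U), 4 (U/G), 7 (A/G), 9 (U/A), 14 (C/G), 15 (C/G), 17 (A/G), 18 (A/C), 24 (C/A).
That gives 9 mismatches out of 29 aligned sites, so the Hamming distance is 9.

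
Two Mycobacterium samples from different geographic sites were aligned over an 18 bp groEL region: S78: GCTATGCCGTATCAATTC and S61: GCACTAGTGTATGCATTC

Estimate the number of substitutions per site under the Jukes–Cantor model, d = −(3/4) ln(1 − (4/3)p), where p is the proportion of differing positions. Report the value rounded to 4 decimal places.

0.5482

Mismatches occur at site 3 (T↔A), site 4 (A↔C), site 6 (G↔A), site 7 (C↔G), site 8 (C↔T), site 13 (C↔G), site 14 (A↔C).
p = 7/18 = 0.388889.
d = −0.75 · ln(1 − (4/3)·0.388889) = −0.75 · ln(0.481481) = −0.75 · (-0.730889) = 0.5482.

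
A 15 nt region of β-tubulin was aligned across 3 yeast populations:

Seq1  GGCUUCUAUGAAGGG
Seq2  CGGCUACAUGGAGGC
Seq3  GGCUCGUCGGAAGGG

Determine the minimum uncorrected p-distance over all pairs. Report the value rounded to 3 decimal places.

0.267

Pairwise Hamming distances:
  Seq1 vs Seq2: 7
  Seq1 vs Seq3: 4
  Seq2 vs Seq3: 10
The smallest is 4 mismatches, between Seq1 and Seq3; p = 4/15 = 0.267.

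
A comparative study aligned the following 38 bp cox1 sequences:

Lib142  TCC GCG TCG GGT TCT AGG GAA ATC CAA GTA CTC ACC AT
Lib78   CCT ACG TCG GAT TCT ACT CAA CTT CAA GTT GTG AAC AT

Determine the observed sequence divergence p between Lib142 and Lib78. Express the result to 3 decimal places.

0.342

Differing sites — 1:T/C; 3:C/T; 4:G/A; 11:G/A; 17:G/C; 18:G/T; 19:G/C; 22:A/C; 24:C/T; 30:A/T; 31:C/G; 33:C/G; 35:C/A.
There are 13 differences over 38 sites, so p = 13/38 = 0.342.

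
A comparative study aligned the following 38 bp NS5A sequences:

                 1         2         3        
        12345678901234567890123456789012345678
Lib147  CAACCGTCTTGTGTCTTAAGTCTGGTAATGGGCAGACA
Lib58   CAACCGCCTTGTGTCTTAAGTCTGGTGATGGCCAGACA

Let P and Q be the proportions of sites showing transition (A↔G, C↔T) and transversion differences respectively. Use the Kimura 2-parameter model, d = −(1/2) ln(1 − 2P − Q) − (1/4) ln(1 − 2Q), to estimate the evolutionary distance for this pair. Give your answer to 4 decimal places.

0.0841

Differing sites — 7:T/C (Ti); 27:A/G (Ti); 32:G/C (Tv).
Of the 3 differences, 2 transitions and 1 transversion over 38 sites: P = 2/38 = 0.052632, Q = 1/38 = 0.026316.
d = −0.5·ln(0.868420) − 0.25·ln(0.947368) = −0.5·(-0.141080) − 0.25·(-0.054068) = 0.0841.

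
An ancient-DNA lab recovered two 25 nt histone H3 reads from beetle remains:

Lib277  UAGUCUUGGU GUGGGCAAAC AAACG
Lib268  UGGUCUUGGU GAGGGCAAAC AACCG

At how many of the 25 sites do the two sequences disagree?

Differing sites — 2:A/G; 12:U/A; 23:A/C.
That gives 3 mismatches out of 25 aligned sites, so the Hamming distance is 3.

3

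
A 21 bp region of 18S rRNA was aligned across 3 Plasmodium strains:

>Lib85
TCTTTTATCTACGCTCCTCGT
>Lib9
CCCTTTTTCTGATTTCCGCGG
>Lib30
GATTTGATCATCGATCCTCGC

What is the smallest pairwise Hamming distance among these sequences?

7

Pairwise Hamming distances:
  Lib85 vs Lib9: 9
  Lib85 vs Lib30: 7
  Lib9 vs Lib30: 12
The smallest is 7, between Lib85 and Lib30.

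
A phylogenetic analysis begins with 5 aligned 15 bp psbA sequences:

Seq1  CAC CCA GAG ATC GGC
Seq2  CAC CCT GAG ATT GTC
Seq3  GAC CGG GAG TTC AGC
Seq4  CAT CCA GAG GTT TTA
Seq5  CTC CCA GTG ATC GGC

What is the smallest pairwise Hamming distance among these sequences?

2

Pairwise Hamming distances:
  Seq1 vs Seq2: 3
  Seq1 vs Seq3: 5
  Seq1 vs Seq4: 6
  Seq1 vs Seq5: 2
  Seq2 vs Seq3: 7
  Seq2 vs Seq4: 5
  Seq2 vs Seq5: 5
  Seq3 vs Seq4: 9
  Seq3 vs Seq5: 7
  Seq4 vs Seq5: 8
The smallest is 2, between Seq1 and Seq5.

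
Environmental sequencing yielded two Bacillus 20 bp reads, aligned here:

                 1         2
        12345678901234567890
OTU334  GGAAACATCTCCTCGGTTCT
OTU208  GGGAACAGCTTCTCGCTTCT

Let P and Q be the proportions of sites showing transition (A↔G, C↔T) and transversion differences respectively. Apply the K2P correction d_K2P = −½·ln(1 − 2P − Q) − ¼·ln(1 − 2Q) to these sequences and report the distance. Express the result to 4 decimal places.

Mismatches occur at site 3 (A↔G, transition), site 8 (T↔G, transversion), site 11 (C↔T, transition), site 16 (G↔C, transversion).
Of the 4 differences, 2 transitions and 2 transversions over 20 sites: P = 2/20 = 0.100000, Q = 2/20 = 0.100000.
d = −0.5·ln(0.700000) − 0.25·ln(0.800000) = −0.5·(-0.356675) − 0.25·(-0.223144) = 0.2341.

0.2341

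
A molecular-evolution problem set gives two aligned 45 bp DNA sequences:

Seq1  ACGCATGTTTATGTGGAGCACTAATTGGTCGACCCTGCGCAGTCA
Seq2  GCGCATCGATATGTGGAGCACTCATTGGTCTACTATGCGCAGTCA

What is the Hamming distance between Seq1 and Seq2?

Mismatches occur at site 1 (A↔G), site 7 (G↔C), site 8 (T↔G), site 9 (T↔A), site 23 (A↔C), site 31 (G↔T), site 34 (C↔T), site 35 (C↔A).
That gives 8 mismatches out of 45 aligned sites, so the Hamming distance is 8.

8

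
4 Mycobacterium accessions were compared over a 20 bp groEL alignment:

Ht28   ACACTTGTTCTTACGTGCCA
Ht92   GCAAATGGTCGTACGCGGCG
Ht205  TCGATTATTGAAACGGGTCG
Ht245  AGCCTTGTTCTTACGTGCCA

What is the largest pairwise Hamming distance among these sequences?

Pairwise Hamming distances:
  Ht28 vs Ht92: 8
  Ht28 vs Ht205: 10
  Ht28 vs Ht245: 2
  Ht92 vs Ht205: 10
  Ht92 vs Ht245: 10
  Ht205 vs Ht245: 11
The largest is 11, between Ht205 and Ht245.

11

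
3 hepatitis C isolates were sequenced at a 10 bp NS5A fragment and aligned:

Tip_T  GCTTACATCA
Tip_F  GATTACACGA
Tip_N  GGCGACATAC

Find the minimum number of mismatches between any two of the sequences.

3

Pairwise Hamming distances:
  Tip_T vs Tip_F: 3
  Tip_T vs Tip_N: 5
  Tip_F vs Tip_N: 6
The smallest is 3, between Tip_T and Tip_F.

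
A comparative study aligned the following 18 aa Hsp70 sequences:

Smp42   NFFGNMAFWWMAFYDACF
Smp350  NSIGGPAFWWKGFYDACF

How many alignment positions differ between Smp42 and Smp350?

Differing sites — 2:F/S; 3:F/I; 5:N/G; 6:M/P; 11:M/K; 12:A/G.
That gives 6 mismatches out of 18 aligned sites, so the Hamming distance is 6.

6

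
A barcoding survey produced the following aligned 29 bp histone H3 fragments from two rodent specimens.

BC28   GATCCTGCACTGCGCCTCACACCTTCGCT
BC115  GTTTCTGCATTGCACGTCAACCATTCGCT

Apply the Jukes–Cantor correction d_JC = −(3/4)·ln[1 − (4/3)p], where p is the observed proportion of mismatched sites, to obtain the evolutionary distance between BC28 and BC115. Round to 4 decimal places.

Differing sites — 2:A/T; 4:C/T; 10:C/T; 14:G/A; 16:C/G; 20:C/A; 21:A/C; 23:C/A.
p = 8/29 = 0.275862.
d = −0.75 · ln(1 − (4/3)·0.275862) = −0.75 · ln(0.632184) = −0.75 · (-0.458575) = 0.3439.

0.3439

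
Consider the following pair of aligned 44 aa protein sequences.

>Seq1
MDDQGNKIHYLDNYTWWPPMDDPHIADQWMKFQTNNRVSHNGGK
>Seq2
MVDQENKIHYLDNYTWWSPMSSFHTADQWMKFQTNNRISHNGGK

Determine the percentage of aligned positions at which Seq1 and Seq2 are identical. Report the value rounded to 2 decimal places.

The sequences differ at positions 2 (D/V), 5 (G/E), 18 (P/S), 21 (D/S), 22 (D/S), 23 (P/F), 25 (I/T), 38 (V/I).
36 of the 44 sites match, so the percent identity is 36/44 × 100 = 81.82%.

81.82%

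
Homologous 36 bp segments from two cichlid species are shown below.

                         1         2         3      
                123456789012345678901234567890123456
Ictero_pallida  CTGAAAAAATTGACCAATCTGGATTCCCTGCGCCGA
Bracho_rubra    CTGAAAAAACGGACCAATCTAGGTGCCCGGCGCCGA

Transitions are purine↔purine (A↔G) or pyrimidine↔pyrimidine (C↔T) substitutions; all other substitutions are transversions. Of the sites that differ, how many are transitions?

Mismatches occur at site 10 (T↔C, transition), site 11 (T↔G, transversion), site 21 (G↔A, transition), site 23 (A↔G, transition), site 25 (T↔G, transversion), site 29 (T↔G, transversion).
Of the 6 differences, 3 transitions and 3 transversions, so the answer is 3.

3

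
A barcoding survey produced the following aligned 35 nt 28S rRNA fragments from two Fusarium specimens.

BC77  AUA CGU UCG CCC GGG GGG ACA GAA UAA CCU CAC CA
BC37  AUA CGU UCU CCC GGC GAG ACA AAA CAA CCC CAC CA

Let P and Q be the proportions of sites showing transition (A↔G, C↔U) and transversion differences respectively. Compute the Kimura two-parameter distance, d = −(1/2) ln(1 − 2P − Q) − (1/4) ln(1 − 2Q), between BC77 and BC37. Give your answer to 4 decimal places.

0.1986

Differing sites — 9:G/U (Tv); 15:G/C (Tv); 17:G/A (Ti); 22:G/A (Ti); 25:U/C (Ti); 30:U/C (Ti).
Of the 6 differences, 4 transitions and 2 transversions over 35 sites: P = 4/35 = 0.114286, Q = 2/35 = 0.057143.
d = −0.5·ln(0.714285) − 0.25·ln(0.885714) = −0.5·(-0.336473) − 0.25·(-0.121361) = 0.1986.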